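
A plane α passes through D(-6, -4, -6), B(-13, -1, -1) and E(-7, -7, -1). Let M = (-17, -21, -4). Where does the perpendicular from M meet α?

(-7, -11, 4)

DB = (-7, 3, 5), DE = (-1, -3, 5); a normal to α is DB × DE = (30, 30, 24).
Using D: α has equation 30x + 30y + 24z = -444.
Foot = M − λn with λ = (n·M − d)/|n|² = (-1236 − (-444))/2376 = -1/3.
Foot = (-17, -21, -4) − (-1/3)·(30, 30, 24) = (-7, -11, 4).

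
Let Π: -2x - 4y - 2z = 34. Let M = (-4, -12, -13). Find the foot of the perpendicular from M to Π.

(0, -4, -9)

Foot = M − λn with λ = (n·M − d)/|n|² = (82 − 34)/24 = 2.
Foot = (-4, -12, -13) − 2·(-2, -4, -2) = (0, -4, -9).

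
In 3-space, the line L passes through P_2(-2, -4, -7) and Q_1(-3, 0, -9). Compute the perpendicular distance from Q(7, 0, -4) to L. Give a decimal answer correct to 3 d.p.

10.293

A direction vector for L is Q_1 − P_2 = (-1, 4, -2).
Taking (-2, -4, -7) on L with direction v = (-1, 4, -2): w = Q − (-2, -4, -7) = (9, 4, 3), and w × v = (-20, 15, 40).
Distance = |w × v| / |v| = √2225 / √21 ≈ 10.293.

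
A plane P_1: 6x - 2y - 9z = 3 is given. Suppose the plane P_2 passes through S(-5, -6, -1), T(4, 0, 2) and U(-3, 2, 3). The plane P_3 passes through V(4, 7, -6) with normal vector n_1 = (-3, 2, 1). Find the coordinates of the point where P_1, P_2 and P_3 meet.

(-3, -6, -1)

ST = (9, 6, 3), SU = (2, 8, 4); a normal to P_2 is ST × SU = (0, -30, 60).
Using S: P_2 has equation -30y + 60z = 120.
P_3: n_1·r = n_1·V gives -3x + 2y + z = -4.
Solving the 3×3 linear system 6x - 2y - 9z = 3, -30y + 60z = 120, -3x + 2y + z = -4 (e.g. by elimination or Cramer's rule, determinant = 270) gives (-3, -6, -1).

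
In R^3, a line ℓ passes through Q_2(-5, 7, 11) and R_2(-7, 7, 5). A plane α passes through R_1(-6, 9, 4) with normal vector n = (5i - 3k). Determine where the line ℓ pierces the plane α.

(-9, 7, -1)

A direction vector for ℓ is R_2 − Q_2 = (-2, 0, -6).
α: n·r = n·R_1 gives 5x - 3z = -42.
Substitute r = (-5, 7, 11) + t(-2, 0, -6) into the plane: -58 + 8t = -42, so t = 2.
Intersection: (-5, 7, 11) + 2·(-2, 0, -6) = (-9, 7, -1).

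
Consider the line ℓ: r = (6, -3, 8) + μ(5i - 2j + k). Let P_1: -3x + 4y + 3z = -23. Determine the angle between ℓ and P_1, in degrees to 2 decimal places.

38.77

sin θ = |n·v| / (|n||v|) = |-20| / (√34 · √30) = 0.62622.
θ ≈ 38.77°.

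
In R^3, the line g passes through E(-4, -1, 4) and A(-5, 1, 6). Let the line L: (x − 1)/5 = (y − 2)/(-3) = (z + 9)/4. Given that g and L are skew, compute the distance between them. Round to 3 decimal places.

A direction vector for g is A − E = (-1, 2, 2).
L has direction (5, -3, 4) through (1, 2, -9).
Common perpendicular direction n = (-1, 2, 2) × (5, -3, 4) = (14, 14, -7).
With w = (1, 2, -9) − (-4, -1, 4) = (5, 3, -13), w · n = 203.
Distance = |w · n| / |n| = |203| / √441 ≈ 9.667.

9.667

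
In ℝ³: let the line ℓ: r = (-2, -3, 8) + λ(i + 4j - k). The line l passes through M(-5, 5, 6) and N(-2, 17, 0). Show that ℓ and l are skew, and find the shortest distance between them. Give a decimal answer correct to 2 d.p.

A direction vector for l is N − M = (3, 12, -6).
Common perpendicular direction n = (1, 4, -1) × (3, 12, -6) = (-12, 3, 0).
With w = (-5, 5, 6) − (-2, -3, 8) = (-3, 8, -2), w · n = 60.
Since n ≠ 0 the lines are not parallel, and w · n = 60 ≠ 0 so they do not intersect; hence they are skew.
Distance = |w · n| / |n| = |60| / √153 ≈ 4.85.

4.85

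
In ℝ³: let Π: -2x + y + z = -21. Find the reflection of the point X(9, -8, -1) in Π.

λ = (n·X − d)/|n|² = (-27 − (-21))/6 = -1.
Reflection = X − 2λn = (9, -8, -1) − (-2)·(-2, 1, 1) = (5, -6, 1).

(5, -6, 1)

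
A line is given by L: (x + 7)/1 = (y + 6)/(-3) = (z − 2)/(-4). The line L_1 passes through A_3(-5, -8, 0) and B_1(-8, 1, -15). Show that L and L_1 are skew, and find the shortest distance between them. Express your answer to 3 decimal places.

L has direction (1, -3, -4) through (-7, -6, 2).
A direction vector for L_1 is B_1 − A_3 = (-3, 9, -15).
Common perpendicular direction n = (1, -3, -4) × (-3, 9, -15) = (81, 27, 0).
With w = (-5, -8, 0) − (-7, -6, 2) = (2, -2, -2), w · n = 108.
Since n ≠ 0 the lines are not parallel, and w · n = 108 ≠ 0 so they do not intersect; hence they are skew.
Distance = |w · n| / |n| = |108| / √7290 ≈ 1.265.

1.265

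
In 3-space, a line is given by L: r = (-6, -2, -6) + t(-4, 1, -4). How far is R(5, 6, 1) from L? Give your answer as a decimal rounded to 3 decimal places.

10.482

Taking (-6, -2, -6) on L with direction v = (-4, 1, -4): w = R − (-6, -2, -6) = (11, 8, 7), and w × v = (-39, 16, 43).
Distance = |w × v| / |v| = √3626 / √33 ≈ 10.482.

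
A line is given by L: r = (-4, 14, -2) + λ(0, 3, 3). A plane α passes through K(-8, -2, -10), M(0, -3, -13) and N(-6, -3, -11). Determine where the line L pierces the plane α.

KM = (8, -1, -3), KN = (2, -1, -1); a normal to α is KM × KN = (-2, 2, -6).
Using K: α has equation -2x + 2y - 6z = 72.
Substitute r = (-4, 14, -2) + t(0, 3, 3) into the plane: 48 + (-12)t = 72, so t = -2.
Intersection: (-4, 14, -2) + (-2)·(0, 3, 3) = (-4, 8, -8).

(-4, 8, -8)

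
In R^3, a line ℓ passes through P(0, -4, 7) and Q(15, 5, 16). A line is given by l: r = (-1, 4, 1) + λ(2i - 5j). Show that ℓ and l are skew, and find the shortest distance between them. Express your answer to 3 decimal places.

A direction vector for ℓ is Q − P = (15, 9, 9).
Common perpendicular direction n = (15, 9, 9) × (2, -5, 0) = (45, 18, -93).
With w = (-1, 4, 1) − (0, -4, 7) = (-1, 8, -6), w · n = 657.
Since n ≠ 0 the lines are not parallel, and w · n = 657 ≠ 0 so they do not intersect; hence they are skew.
Distance = |w · n| / |n| = |657| / √10998 ≈ 6.265.

6.265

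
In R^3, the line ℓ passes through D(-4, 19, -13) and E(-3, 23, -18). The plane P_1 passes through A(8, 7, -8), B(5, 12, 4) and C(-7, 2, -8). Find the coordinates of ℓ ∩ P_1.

(-7, 7, 2)

A direction vector for ℓ is E − D = (1, 4, -5).
AB = (-3, 5, 12), AC = (-15, -5, 0); a normal to P_1 is AB × AC = (60, -180, 90).
Using A: P_1 has equation 60x - 180y + 90z = -1500.
Substitute r = (-4, 19, -13) + t(1, 4, -5) into the plane: -4830 + (-1110)t = -1500, so t = -3.
Intersection: (-4, 19, -13) + (-3)·(1, 4, -5) = (-7, 7, 2).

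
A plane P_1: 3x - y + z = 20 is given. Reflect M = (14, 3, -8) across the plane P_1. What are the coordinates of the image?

λ = (n·M − d)/|n|² = (31 − 20)/11 = 1.
Reflection = M − 2λn = (14, 3, -8) − 2·(3, -1, 1) = (8, 5, -10).

(8, 5, -10)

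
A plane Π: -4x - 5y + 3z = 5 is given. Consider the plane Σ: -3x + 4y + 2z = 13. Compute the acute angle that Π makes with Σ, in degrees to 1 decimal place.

cos θ = |n₁·n₂| / (|n₁||n₂|) = |-2| / (√50 · √29).
θ = arccos(0.05252) ≈ 87.0°.

87.0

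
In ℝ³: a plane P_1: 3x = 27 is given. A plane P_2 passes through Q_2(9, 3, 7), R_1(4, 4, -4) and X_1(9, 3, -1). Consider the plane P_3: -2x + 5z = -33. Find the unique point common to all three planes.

Q_2R_1 = (-5, 1, -11), Q_2X_1 = (0, 0, -8); a normal to P_2 is Q_2R_1 × Q_2X_1 = (-8, -40, 0).
Using Q_2: P_2 has equation -8x - 40y = -192.
Solving the 3×3 linear system 3x = 27, -8x - 40y = -192, -2x + 5z = -33 (e.g. by elimination or Cramer's rule, determinant = -600) gives (9, 3, -3).

(9, 3, -3)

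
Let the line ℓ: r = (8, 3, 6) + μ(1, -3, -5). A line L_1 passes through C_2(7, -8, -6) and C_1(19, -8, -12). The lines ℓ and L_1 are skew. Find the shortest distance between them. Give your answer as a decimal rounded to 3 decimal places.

A direction vector for L_1 is C_1 − C_2 = (12, 0, -6).
Common perpendicular direction n = (1, -3, -5) × (12, 0, -6) = (18, -54, 36).
With w = (7, -8, -6) − (8, 3, 6) = (-1, -11, -12), w · n = 144.
Distance = |w · n| / |n| = |144| / √4536 ≈ 2.138.

2.138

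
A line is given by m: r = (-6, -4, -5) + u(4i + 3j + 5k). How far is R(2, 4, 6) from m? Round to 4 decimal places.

Taking (-6, -4, -5) on m with direction v = (4, 3, 5): w = R − (-6, -4, -5) = (8, 8, 11), and w × v = (7, 4, -8).
Distance = |w × v| / |v| = √129 / √50 ≈ 1.6062.

1.6062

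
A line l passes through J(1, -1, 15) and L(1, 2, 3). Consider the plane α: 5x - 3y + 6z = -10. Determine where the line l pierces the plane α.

A direction vector for l is L − J = (0, 3, -12).
Substitute r = (1, -1, 15) + t(0, 3, -12) into the plane: 98 + (-81)t = -10, so t = 4/3.
Intersection: (1, -1, 15) + (4/3)·(0, 3, -12) = (1, 3, -1).

(1, 3, -1)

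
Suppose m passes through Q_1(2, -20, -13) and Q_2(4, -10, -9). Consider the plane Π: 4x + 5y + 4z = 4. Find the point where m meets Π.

(6, 0, -5)

A direction vector for m is Q_2 − Q_1 = (2, 10, 4).
Substitute r = (2, -20, -13) + t(2, 10, 4) into the plane: -144 + 74t = 4, so t = 2.
Intersection: (2, -20, -13) + 2·(2, 10, 4) = (6, 0, -5).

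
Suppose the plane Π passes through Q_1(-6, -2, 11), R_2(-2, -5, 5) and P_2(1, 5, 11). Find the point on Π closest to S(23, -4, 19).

Q_1R_2 = (4, -3, -6), Q_1P_2 = (7, 7, 0); a normal to Π is Q_1R_2 × Q_1P_2 = (42, -42, 49).
Using Q_1: Π has equation 42x - 42y + 49z = 371.
Foot = S − λn with λ = (n·S − d)/|n|² = (2065 − 371)/5929 = 2/7.
Foot = (23, -4, 19) − (2/7)·(42, -42, 49) = (11, 8, 5).

(11, 8, 5)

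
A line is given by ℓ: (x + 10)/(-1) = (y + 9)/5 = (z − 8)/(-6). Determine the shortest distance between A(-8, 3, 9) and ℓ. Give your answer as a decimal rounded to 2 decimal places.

ℓ has direction (-1, 5, -6) through (-10, -9, 8).
Taking (-10, -9, 8) on ℓ with direction v = (-1, 5, -6): w = A − (-10, -9, 8) = (2, 12, 1), and w × v = (-77, 11, 22).
Distance = |w × v| / |v| = √6534 / √62 ≈ 10.27.

10.27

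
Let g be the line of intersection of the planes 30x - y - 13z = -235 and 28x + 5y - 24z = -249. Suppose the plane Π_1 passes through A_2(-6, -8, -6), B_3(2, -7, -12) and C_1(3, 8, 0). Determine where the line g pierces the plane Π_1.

(-5, 7, 6)

Direction of g: (30, -1, -13) × (28, 5, -24) = (89, 356, 178).
A point on g: solving the two plane equations with x = -7 gives (-7, -1, 2).
A_2B_3 = (8, 1, -6), A_2C_1 = (9, 16, 6); a normal to Π_1 is A_2B_3 × A_2C_1 = (102, -102, 119).
Using A_2: Π_1 has equation 102x - 102y + 119z = -510.
Substitute r = (-7, -1, 2) + t(89, 356, 178) into the plane: -374 + (-6052)t = -510, so t = 2/89.
Intersection: (-7, -1, 2) + (2/89)·(89, 356, 178) = (-5, 7, 6).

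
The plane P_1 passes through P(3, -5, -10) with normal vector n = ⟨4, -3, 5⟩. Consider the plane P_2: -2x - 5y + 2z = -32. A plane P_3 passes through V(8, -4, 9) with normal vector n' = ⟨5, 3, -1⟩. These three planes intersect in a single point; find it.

P_1: n·r = n·P gives 4x - 3y + 5z = -23.
P_3: n'·r = n'·V gives 5x + 3y - z = 19.
Solving the 3×3 linear system 4x - 3y + 5z = -23, -2x - 5y + 2z = -32, 5x + 3y - z = 19 (e.g. by elimination or Cramer's rule, determinant = 67) gives (0, 6, -1).

(0, 6, -1)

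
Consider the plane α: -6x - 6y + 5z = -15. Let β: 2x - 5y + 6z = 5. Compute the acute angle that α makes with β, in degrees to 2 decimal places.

cos θ = |n₁·n₂| / (|n₁||n₂|) = |48| / (√97 · √65).
θ = arccos(0.60450) ≈ 52.81°.

52.81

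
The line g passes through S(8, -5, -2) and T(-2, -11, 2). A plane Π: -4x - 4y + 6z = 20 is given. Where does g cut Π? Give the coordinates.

(3, -8, 0)

A direction vector for g is T − S = (-10, -6, 4).
Substitute r = (8, -5, -2) + t(-10, -6, 4) into the plane: -24 + 88t = 20, so t = 1/2.
Intersection: (8, -5, -2) + (1/2)·(-10, -6, 4) = (3, -8, 0).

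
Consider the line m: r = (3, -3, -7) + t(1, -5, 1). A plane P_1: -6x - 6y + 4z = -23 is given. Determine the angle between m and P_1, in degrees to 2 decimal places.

sin θ = |n·v| / (|n||v|) = |28| / (√88 · √27) = 0.57443.
θ ≈ 35.06°.

35.06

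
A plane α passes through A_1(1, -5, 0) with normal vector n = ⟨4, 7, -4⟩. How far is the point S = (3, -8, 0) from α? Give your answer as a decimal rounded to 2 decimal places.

1.44

α: n·r = n·A_1 gives 4x + 7y - 4z = -31.
n·S − d = (4)·(3) + (7)·(-8) + (-4)·(0) − (-31) = -13; |n| = √81.
Distance = |-13| / √81 = 13/√81 ≈ 1.44.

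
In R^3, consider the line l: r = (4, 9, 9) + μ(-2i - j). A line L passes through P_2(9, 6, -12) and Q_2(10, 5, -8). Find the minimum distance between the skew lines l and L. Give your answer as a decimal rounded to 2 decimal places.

11.34

A direction vector for L is Q_2 − P_2 = (1, -1, 4).
Common perpendicular direction n = (-2, -1, 0) × (1, -1, 4) = (-4, 8, 3).
With w = (9, 6, -12) − (4, 9, 9) = (5, -3, -21), w · n = -107.
Distance = |w · n| / |n| = |-107| / √89 ≈ 11.34.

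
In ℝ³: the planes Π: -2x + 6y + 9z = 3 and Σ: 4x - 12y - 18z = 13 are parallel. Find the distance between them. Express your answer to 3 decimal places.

Rescale Σ by 1/(-2): -2x + 6y + 9z = -13/2. Then distance = |3 − (-13/2)| / √121 ≈ 0.864.

0.864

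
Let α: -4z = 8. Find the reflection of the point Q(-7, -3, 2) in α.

λ = (n·Q − d)/|n|² = (-8 − 8)/16 = -1.
Reflection = Q − 2λn = (-7, -3, 2) − (-2)·(0, 0, -4) = (-7, -3, -6).

(-7, -3, -6)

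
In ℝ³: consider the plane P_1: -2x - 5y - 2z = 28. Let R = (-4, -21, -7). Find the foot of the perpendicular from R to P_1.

Foot = R − λn with λ = (n·R − d)/|n|² = (127 − 28)/33 = 3.
Foot = (-4, -21, -7) − 3·(-2, -5, -2) = (2, -6, -1).

(2, -6, -1)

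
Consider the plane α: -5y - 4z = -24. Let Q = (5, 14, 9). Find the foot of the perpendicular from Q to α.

(5, 4, 1)

Foot = Q − λn with λ = (n·Q − d)/|n|² = (-106 − (-24))/41 = -2.
Foot = (5, 14, 9) − (-2)·(0, -5, -4) = (5, 4, 1).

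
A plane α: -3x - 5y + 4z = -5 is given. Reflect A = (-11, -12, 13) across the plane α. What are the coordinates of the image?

λ = (n·A − d)/|n|² = (145 − (-5))/50 = 3.
Reflection = A − 2λn = (-11, -12, 13) − 6·(-3, -5, 4) = (7, 18, -11).

(7, 18, -11)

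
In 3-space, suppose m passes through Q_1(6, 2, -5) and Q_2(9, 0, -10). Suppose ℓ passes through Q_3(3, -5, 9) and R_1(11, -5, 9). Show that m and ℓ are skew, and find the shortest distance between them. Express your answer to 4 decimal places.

11.6988

A direction vector for m is Q_2 − Q_1 = (3, -2, -5).
A direction vector for ℓ is R_1 − Q_3 = (8, 0, 0).
Common perpendicular direction n = (3, -2, -5) × (8, 0, 0) = (0, -40, 16).
With w = (3, -5, 9) − (6, 2, -5) = (-3, -7, 14), w · n = 504.
Since n ≠ 0 the lines are not parallel, and w · n = 504 ≠ 0 so they do not intersect; hence they are skew.
Distance = |w · n| / |n| = |504| / √1856 ≈ 11.6988.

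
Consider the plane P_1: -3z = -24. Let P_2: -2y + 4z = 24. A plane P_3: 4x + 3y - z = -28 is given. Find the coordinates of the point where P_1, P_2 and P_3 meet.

(-8, 4, 8)

Solving the 3×3 linear system -3z = -24, -2y + 4z = 24, 4x + 3y - z = -28 (e.g. by elimination or Cramer's rule, determinant = -24) gives (-8, 4, 8).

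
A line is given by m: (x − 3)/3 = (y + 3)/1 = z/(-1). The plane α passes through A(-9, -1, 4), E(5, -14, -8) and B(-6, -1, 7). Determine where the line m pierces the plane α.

m has direction (3, 1, -1) through (3, -3, 0).
AE = (14, -13, -12), AB = (3, 0, 3); a normal to α is AE × AB = (-39, -78, 39).
Using A: α has equation -39x - 78y + 39z = 585.
Substitute r = (3, -3, 0) + t(3, 1, -1) into the plane: 117 + (-234)t = 585, so t = -2.
Intersection: (3, -3, 0) + (-2)·(3, 1, -1) = (-3, -5, 2).

(-3, -5, 2)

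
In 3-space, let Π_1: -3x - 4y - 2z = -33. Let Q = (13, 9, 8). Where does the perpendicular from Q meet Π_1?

Foot = Q − λn with λ = (n·Q − d)/|n|² = (-91 − (-33))/29 = -2.
Foot = (13, 9, 8) − (-2)·(-3, -4, -2) = (7, 1, 4).

(7, 1, 4)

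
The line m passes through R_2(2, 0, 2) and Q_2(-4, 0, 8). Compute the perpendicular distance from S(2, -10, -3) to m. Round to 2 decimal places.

A direction vector for m is Q_2 − R_2 = (-6, 0, 6).
Taking (2, 0, 2) on m with direction v = (-6, 0, 6): w = S − (2, 0, 2) = (0, -10, -5), and w × v = (-60, 30, -60).
Distance = |w × v| / |v| = √8100 / √72 ≈ 10.61.

10.61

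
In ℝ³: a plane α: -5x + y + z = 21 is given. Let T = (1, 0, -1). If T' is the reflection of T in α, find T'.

(-9, 2, 1)

λ = (n·T − d)/|n|² = (-6 − 21)/27 = -1.
Reflection = T − 2λn = (1, 0, -1) − (-2)·(-5, 1, 1) = (-9, 2, 1).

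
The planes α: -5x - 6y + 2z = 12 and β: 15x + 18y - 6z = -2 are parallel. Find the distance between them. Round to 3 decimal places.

Rescale β by 1/(-3): -5x - 6y + 2z = 2/3. Then distance = |12 − (2/3)| / √65 ≈ 1.406.

1.406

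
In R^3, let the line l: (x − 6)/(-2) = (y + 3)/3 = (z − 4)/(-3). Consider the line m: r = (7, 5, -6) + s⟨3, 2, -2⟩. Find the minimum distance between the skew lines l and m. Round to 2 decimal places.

l has direction (-2, 3, -3) through (6, -3, 4).
Common perpendicular direction n = (-2, 3, -3) × (3, 2, -2) = (0, -13, -13).
With w = (7, 5, -6) − (6, -3, 4) = (1, 8, -10), w · n = 26.
Distance = |w · n| / |n| = |26| / √338 ≈ 1.41.

1.41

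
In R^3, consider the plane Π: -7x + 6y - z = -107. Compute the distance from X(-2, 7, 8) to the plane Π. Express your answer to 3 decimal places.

16.714

n·X − d = (-7)·(-2) + (6)·(7) + (-1)·(8) − (-107) = 155; |n| = √86.
Distance = |155| / √86 = 155/√86 ≈ 16.714.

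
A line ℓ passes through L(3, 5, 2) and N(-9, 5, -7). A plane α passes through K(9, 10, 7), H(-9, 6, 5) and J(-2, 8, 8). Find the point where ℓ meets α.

(-5, 5, -4)

A direction vector for ℓ is N − L = (-12, 0, -9).
KH = (-18, -4, -2), KJ = (-11, -2, 1); a normal to α is KH × KJ = (-8, 40, -8).
Using K: α has equation -8x + 40y - 8z = 272.
Substitute r = (3, 5, 2) + t(-12, 0, -9) into the plane: 160 + 168t = 272, so t = 2/3.
Intersection: (3, 5, 2) + (2/3)·(-12, 0, -9) = (-5, 5, -4).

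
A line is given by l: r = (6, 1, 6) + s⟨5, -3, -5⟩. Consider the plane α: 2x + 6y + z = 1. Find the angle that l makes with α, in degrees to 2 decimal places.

15.33

sin θ = |n·v| / (|n||v|) = |-13| / (√41 · √59) = 0.26432.
θ ≈ 15.33°.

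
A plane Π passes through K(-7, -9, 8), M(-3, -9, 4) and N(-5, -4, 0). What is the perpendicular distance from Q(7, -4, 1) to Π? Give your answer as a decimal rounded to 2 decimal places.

KM = (4, 0, -4), KN = (2, 5, -8); a normal to Π is KM × KN = (20, 24, 20).
Using K: Π has equation 20x + 24y + 20z = -196.
n·Q − d = (20)·(7) + (24)·(-4) + (20)·(1) − (-196) = 260; |n| = √1376.
Distance = |260| / √1376 = 260/√1376 ≈ 7.01.

7.01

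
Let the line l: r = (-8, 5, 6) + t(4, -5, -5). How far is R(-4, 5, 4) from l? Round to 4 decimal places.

3.1237

Taking (-8, 5, 6) on l with direction v = (4, -5, -5): w = R − (-8, 5, 6) = (4, 0, -2), and w × v = (-10, 12, -20).
Distance = |w × v| / |v| = √644 / √66 ≈ 3.1237.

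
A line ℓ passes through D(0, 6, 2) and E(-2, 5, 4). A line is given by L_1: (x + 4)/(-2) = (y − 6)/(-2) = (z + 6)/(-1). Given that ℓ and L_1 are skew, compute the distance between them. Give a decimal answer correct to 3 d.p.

A direction vector for ℓ is E − D = (-2, -1, 2).
L_1 has direction (-2, -2, -1) through (-4, 6, -6).
Common perpendicular direction n = (-2, -1, 2) × (-2, -2, -1) = (5, -6, 2).
With w = (-4, 6, -6) − (0, 6, 2) = (-4, 0, -8), w · n = -36.
Distance = |w · n| / |n| = |-36| / √65 ≈ 4.465.

4.465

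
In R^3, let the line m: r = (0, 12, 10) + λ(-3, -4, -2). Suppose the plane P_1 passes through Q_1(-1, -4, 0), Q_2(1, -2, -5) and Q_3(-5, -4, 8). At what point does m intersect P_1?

Q_1Q_2 = (2, 2, -5), Q_1Q_3 = (-4, 0, 8); a normal to P_1 is Q_1Q_2 × Q_1Q_3 = (16, 4, 8).
Using Q_1: P_1 has equation 16x + 4y + 8z = -32.
Substitute r = (0, 12, 10) + t(-3, -4, -2) into the plane: 128 + (-80)t = -32, so t = 2.
Intersection: (0, 12, 10) + 2·(-3, -4, -2) = (-6, 4, 6).

(-6, 4, 6)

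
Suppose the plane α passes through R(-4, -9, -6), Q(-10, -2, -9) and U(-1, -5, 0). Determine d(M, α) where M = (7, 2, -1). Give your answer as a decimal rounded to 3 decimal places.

8.845

RQ = (-6, 7, -3), RU = (3, 4, 6); a normal to α is RQ × RU = (54, 27, -45).
Using R: α has equation 54x + 27y - 45z = -189.
n·M − d = (54)·(7) + (27)·(2) + (-45)·(-1) − (-189) = 666; |n| = √5670.
Distance = |666| / √5670 = 666/√5670 ≈ 8.845.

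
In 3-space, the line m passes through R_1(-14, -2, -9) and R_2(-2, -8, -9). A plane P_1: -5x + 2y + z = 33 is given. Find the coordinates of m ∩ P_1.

A direction vector for m is R_2 − R_1 = (12, -6, 0).
Substitute r = (-14, -2, -9) + t(12, -6, 0) into the plane: 57 + (-72)t = 33, so t = 1/3.
Intersection: (-14, -2, -9) + (1/3)·(12, -6, 0) = (-10, -4, -9).

(-10, -4, -9)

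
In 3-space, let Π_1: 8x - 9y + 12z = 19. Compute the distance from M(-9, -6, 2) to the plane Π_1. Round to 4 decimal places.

0.7647

n·M − d = (8)·(-9) + (-9)·(-6) + (12)·(2) − 19 = -13; |n| = √289.
Distance = |-13| / √289 = 13/√289 ≈ 0.7647.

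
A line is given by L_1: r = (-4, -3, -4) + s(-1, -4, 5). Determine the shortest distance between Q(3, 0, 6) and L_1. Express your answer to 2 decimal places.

Taking (-4, -3, -4) on L_1 with direction v = (-1, -4, 5): w = Q − (-4, -3, -4) = (7, 3, 10), and w × v = (55, -45, -25).
Distance = |w × v| / |v| = √5675 / √42 ≈ 11.62.

11.62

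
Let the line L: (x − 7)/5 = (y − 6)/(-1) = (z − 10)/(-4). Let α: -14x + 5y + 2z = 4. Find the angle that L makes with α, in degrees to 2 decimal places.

58.63

L has direction (5, -1, -4) through (7, 6, 10).
sin θ = |n·v| / (|n||v|) = |-83| / (√225 · √42) = 0.85381.
θ ≈ 58.63°.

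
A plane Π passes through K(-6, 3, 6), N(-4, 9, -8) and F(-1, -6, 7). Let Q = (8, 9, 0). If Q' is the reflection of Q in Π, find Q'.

KN = (2, 6, -14), KF = (5, -9, 1); a normal to Π is KN × KF = (-120, -72, -48).
Using K: Π has equation -120x - 72y - 48z = 216.
λ = (n·Q − d)/|n|² = (-1608 − 216)/21888 = -1/12.
Reflection = Q − 2λn = (8, 9, 0) − (-1/6)·(-120, -72, -48) = (-12, -3, -8).

(-12, -3, -8)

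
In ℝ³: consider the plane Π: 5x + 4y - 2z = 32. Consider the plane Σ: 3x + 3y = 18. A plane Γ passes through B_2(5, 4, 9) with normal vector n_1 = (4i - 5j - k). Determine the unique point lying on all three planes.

Γ: n_1·r = n_1·B_2 gives 4x - 5y - z = -9.
Solving the 3×3 linear system 5x + 4y - 2z = 32, 3x + 3y = 18, 4x - 5y - z = -9 (e.g. by elimination or Cramer's rule, determinant = 51) gives (2, 4, -3).

(2, 4, -3)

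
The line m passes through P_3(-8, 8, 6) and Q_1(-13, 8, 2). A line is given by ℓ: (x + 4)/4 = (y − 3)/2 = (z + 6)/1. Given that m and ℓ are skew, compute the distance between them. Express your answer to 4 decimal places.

A direction vector for m is Q_1 − P_3 = (-5, 0, -4).
ℓ has direction (4, 2, 1) through (-4, 3, -6).
Common perpendicular direction n = (-5, 0, -4) × (4, 2, 1) = (8, -11, -10).
With w = (-4, 3, -6) − (-8, 8, 6) = (4, -5, -12), w · n = 207.
Distance = |w · n| / |n| = |207| / √285 ≈ 12.2616.

12.2616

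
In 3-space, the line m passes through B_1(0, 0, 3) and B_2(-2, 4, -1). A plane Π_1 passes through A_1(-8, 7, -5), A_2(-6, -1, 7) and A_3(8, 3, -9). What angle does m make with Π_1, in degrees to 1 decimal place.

A direction vector for m is B_2 − B_1 = (-2, 4, -4).
A_1A_2 = (2, -8, 12), A_1A_3 = (16, -4, -4); a normal to Π_1 is A_1A_2 × A_1A_3 = (80, 200, 120).
Using A_1: Π_1 has equation 80x + 200y + 120z = 160.
sin θ = |n·v| / (|n||v|) = |160| / (√60800 · √36) = 0.10815.
θ ≈ 6.2°.

6.2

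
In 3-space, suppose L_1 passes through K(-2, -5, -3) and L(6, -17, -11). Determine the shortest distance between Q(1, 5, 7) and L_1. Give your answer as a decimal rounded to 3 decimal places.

9.753

A direction vector for L_1 is L − K = (8, -12, -8).
Taking (-2, -5, -3) on L_1 with direction v = (8, -12, -8): w = Q − (-2, -5, -3) = (3, 10, 10), and w × v = (40, 104, -116).
Distance = |w × v| / |v| = √25872 / √272 ≈ 9.753.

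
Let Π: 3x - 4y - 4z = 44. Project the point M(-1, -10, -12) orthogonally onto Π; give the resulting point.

Foot = M − λn with λ = (n·M − d)/|n|² = (85 − 44)/41 = 1.
Foot = (-1, -10, -12) − 1·(3, -4, -4) = (-4, -6, -8).

(-4, -6, -8)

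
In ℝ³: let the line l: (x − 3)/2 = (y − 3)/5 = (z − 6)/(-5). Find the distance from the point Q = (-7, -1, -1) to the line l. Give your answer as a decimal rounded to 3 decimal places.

12.827

l has direction (2, 5, -5) through (3, 3, 6).
Taking (3, 3, 6) on l with direction v = (2, 5, -5): w = Q − (3, 3, 6) = (-10, -4, -7), and w × v = (55, -64, -42).
Distance = |w × v| / |v| = √8885 / √54 ≈ 12.827.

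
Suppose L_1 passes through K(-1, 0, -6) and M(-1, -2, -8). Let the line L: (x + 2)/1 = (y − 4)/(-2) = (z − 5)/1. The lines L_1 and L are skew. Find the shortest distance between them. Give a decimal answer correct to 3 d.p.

A direction vector for L_1 is M − K = (0, -2, -2).
L has direction (1, -2, 1) through (-2, 4, 5).
Common perpendicular direction n = (0, -2, -2) × (1, -2, 1) = (-6, -2, 2).
With w = (-2, 4, 5) − (-1, 0, -6) = (-1, 4, 11), w · n = 20.
Distance = |w · n| / |n| = |20| / √44 ≈ 3.015.

3.015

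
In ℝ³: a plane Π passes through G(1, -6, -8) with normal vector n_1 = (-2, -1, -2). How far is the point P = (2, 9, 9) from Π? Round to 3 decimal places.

Π: n_1·r = n_1·G gives -2x - y - 2z = 20.
n·P − d = (-2)·(2) + (-1)·(9) + (-2)·(9) − 20 = -51; |n| = √9.
Distance = |-51| / √9 = 51/√9 ≈ 17.000.

17.000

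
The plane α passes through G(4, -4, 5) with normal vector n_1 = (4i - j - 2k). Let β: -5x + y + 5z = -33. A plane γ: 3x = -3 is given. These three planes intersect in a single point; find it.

(-1, 2, -8)

α: n_1·r = n_1·G gives 4x - y - 2z = 10.
Solving the 3×3 linear system 4x - y - 2z = 10, -5x + y + 5z = -33, 3x = -3 (e.g. by elimination or Cramer's rule, determinant = -9) gives (-1, 2, -8).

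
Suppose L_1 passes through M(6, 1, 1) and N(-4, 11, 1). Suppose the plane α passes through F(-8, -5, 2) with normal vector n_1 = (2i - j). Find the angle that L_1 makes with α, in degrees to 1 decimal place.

71.6

A direction vector for L_1 is N − M = (-10, 10, 0).
α: n_1·r = n_1·F gives 2x - y = -11.
sin θ = |n·v| / (|n||v|) = |-30| / (√5 · √200) = 0.94868.
θ ≈ 71.6°.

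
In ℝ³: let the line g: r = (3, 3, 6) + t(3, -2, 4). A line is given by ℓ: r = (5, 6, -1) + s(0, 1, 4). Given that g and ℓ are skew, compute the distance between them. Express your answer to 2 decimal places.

Common perpendicular direction n = (3, -2, 4) × (0, 1, 4) = (-12, -12, 3).
With w = (5, 6, -1) − (3, 3, 6) = (2, 3, -7), w · n = -81.
Distance = |w · n| / |n| = |-81| / √297 ≈ 4.70.

4.70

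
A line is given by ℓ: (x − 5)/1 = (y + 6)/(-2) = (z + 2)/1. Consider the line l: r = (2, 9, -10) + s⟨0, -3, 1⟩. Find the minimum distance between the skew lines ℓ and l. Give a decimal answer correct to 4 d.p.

ℓ has direction (1, -2, 1) through (5, -6, -2).
Common perpendicular direction n = (1, -2, 1) × (0, -3, 1) = (1, -1, -3).
With w = (2, 9, -10) − (5, -6, -2) = (-3, 15, -8), w · n = 6.
Distance = |w · n| / |n| = |6| / √11 ≈ 1.8091.

1.8091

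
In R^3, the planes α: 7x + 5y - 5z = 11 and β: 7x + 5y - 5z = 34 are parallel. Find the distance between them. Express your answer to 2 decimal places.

2.31

Same normal n = (7, 5, -5) with |n| = √99; distance = |11 − 34| / |n| = 23/√99 ≈ 2.31.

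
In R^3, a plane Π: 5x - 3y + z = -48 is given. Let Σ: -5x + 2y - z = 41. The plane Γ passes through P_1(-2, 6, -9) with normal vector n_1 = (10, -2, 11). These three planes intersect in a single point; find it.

(-4, 7, -7)

Γ: n_1·r = n_1·P_1 gives 10x - 2y + 11z = -131.
Solving the 3×3 linear system 5x - 3y + z = -48, -5x + 2y - z = 41, 10x - 2y + 11z = -131 (e.g. by elimination or Cramer's rule, determinant = -45) gives (-4, 7, -7).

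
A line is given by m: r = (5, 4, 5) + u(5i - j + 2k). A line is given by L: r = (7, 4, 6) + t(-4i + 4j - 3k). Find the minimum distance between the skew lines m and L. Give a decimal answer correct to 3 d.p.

Common perpendicular direction n = (5, -1, 2) × (-4, 4, -3) = (-5, 7, 16).
With w = (7, 4, 6) − (5, 4, 5) = (2, 0, 1), w · n = 6.
Distance = |w · n| / |n| = |6| / √330 ≈ 0.330.

0.330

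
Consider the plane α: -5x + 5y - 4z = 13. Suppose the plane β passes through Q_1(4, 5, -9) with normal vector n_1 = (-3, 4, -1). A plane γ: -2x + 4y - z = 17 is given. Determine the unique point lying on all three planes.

(0, 5, 3)

β: n_1·r = n_1·Q_1 gives -3x + 4y - z = 17.
Solving the 3×3 linear system -5x + 5y - 4z = 13, -3x + 4y - z = 17, -2x + 4y - z = 17 (e.g. by elimination or Cramer's rule, determinant = 11) gives (0, 5, 3).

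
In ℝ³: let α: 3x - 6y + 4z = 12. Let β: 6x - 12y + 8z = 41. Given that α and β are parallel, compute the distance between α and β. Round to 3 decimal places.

Rescale β by 1/2: 3x - 6y + 4z = 41/2. Then distance = |12 − (41/2)| / √61 ≈ 1.088.

1.088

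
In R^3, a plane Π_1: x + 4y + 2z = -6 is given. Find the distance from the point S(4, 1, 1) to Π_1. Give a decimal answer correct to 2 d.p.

n·S − d = (1)·(4) + (4)·(1) + (2)·(1) − (-6) = 16; |n| = √21.
Distance = |16| / √21 = 16/√21 ≈ 3.49.

3.49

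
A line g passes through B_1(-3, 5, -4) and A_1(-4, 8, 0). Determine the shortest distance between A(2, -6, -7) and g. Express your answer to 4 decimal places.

A direction vector for g is A_1 − B_1 = (-1, 3, 4).
Taking (-3, 5, -4) on g with direction v = (-1, 3, 4): w = A − (-3, 5, -4) = (5, -11, -3), and w × v = (-35, -17, 4).
Distance = |w × v| / |v| = √1530 / √26 ≈ 7.6711.

7.6711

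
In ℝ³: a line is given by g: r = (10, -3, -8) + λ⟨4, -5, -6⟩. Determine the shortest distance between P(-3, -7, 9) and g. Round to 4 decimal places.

Taking (10, -3, -8) on g with direction v = (4, -5, -6): w = P − (10, -3, -8) = (-13, -4, 17), and w × v = (109, -10, 81).
Distance = |w × v| / |v| = √18542 / √77 ≈ 15.5179.

15.5179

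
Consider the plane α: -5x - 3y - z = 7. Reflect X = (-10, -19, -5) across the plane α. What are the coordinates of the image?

λ = (n·X − d)/|n|² = (112 − 7)/35 = 3.
Reflection = X − 2λn = (-10, -19, -5) − 6·(-5, -3, -1) = (20, -1, 1).

(20, -1, 1)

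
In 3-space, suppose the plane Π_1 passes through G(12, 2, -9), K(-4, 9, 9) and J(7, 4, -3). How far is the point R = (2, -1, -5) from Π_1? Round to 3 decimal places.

7.333

GK = (-16, 7, 18), GJ = (-5, 2, 6); a normal to Π_1 is GK × GJ = (6, 6, 3).
Using G: Π_1 has equation 6x + 6y + 3z = 57.
n·R − d = (6)·(2) + (6)·(-1) + (3)·(-5) − 57 = -66; |n| = √81.
Distance = |-66| / √81 = 66/√81 ≈ 7.333.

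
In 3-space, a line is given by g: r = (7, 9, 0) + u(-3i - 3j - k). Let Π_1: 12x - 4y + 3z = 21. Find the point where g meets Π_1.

Substitute r = (7, 9, 0) + t(-3, -3, -1) into the plane: 48 + (-27)t = 21, so t = 1.
Intersection: (7, 9, 0) + 1·(-3, -3, -1) = (4, 6, -1).

(4, 6, -1)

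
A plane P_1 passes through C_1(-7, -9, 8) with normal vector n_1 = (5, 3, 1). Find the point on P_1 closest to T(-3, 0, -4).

(-8, -3, -5)

P_1: n_1·r = n_1·C_1 gives 5x + 3y + z = -54.
Foot = T − λn with λ = (n·T − d)/|n|² = (-19 − (-54))/35 = 1.
Foot = (-3, 0, -4) − 1·(5, 3, 1) = (-8, -3, -5).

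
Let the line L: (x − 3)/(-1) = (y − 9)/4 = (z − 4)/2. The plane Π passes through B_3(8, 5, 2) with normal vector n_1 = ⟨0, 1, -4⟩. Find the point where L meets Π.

L has direction (-1, 4, 2) through (3, 9, 4).
Π: n_1·r = n_1·B_3 gives y - 4z = -3.
Substitute r = (3, 9, 4) + t(-1, 4, 2) into the plane: -7 + (-4)t = -3, so t = -1.
Intersection: (3, 9, 4) + (-1)·(-1, 4, 2) = (4, 5, 2).

(4, 5, 2)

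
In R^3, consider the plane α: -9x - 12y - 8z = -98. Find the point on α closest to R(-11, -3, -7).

(-2, 9, 1)

Foot = R − λn with λ = (n·R − d)/|n|² = (191 − (-98))/289 = 1.
Foot = (-11, -3, -7) − 1·(-9, -12, -8) = (-2, 9, 1).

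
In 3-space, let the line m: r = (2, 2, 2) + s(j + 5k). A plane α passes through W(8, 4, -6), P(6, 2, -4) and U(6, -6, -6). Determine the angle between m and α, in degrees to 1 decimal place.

35.1

WP = (-2, -2, 2), WU = (-2, -10, 0); a normal to α is WP × WU = (20, -4, 16).
Using W: α has equation 20x - 4y + 16z = 48.
sin θ = |n·v| / (|n||v|) = |76| / (√672 · √26) = 0.57497.
θ ≈ 35.1°.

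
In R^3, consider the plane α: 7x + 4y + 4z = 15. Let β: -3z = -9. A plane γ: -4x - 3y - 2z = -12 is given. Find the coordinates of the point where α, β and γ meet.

Solving the 3×3 linear system 7x + 4y + 4z = 15, -3z = -9, -4x - 3y - 2z = -12 (e.g. by elimination or Cramer's rule, determinant = -15) gives (-3, 6, 3).

(-3, 6, 3)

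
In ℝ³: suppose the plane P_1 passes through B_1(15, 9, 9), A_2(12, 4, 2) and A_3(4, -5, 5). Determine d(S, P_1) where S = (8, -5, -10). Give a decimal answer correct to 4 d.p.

B_1A_2 = (-3, -5, -7), B_1A_3 = (-11, -14, -4); a normal to P_1 is B_1A_2 × B_1A_3 = (-78, 65, -13).
Using B_1: P_1 has equation -78x + 65y - 13z = -702.
n·S − d = (-78)·(8) + (65)·(-5) + (-13)·(-10) − (-702) = -117; |n| = √10478.
Distance = |-117| / √10478 = 117/√10478 ≈ 1.1430.

1.1430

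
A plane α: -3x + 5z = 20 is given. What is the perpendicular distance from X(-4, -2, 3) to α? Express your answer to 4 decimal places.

n·X − d = (-3)·(-4) + (0)·(-2) + (5)·(3) − 20 = 7; |n| = √34.
Distance = |7| / √34 = 7/√34 ≈ 1.2005.

1.2005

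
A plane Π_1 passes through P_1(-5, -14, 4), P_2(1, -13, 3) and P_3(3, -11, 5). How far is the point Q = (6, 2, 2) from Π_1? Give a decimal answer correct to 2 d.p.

11.32

P_1P_2 = (6, 1, -1), P_1P_3 = (8, 3, 1); a normal to Π_1 is P_1P_2 × P_1P_3 = (4, -14, 10).
Using P_1: Π_1 has equation 4x - 14y + 10z = 216.
n·Q − d = (4)·(6) + (-14)·(2) + (10)·(2) − 216 = -200; |n| = √312.
Distance = |-200| / √312 = 200/√312 ≈ 11.32.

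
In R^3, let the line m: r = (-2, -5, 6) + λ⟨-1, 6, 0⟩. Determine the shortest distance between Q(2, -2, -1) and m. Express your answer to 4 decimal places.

8.2887

Taking (-2, -5, 6) on m with direction v = (-1, 6, 0): w = Q − (-2, -5, 6) = (4, 3, -7), and w × v = (42, 7, 27).
Distance = |w × v| / |v| = √2542 / √37 ≈ 8.2887.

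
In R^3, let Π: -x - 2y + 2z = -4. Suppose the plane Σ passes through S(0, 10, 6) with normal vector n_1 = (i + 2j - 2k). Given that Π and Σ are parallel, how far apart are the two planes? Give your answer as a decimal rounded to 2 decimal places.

Σ: n_1·r = n_1·S gives x + 2y - 2z = 8.
Rescale Σ by 1/(-1): -x - 2y + 2z = -8. Then distance = |-4 − (-8)| / √9 ≈ 1.33.

1.33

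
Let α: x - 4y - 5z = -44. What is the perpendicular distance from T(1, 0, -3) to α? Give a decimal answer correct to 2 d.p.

n·T − d = (1)·(1) + (-4)·(0) + (-5)·(-3) − (-44) = 60; |n| = √42.
Distance = |60| / √42 = 60/√42 ≈ 9.26.

9.26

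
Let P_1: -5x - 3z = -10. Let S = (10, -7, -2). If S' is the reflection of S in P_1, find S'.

λ = (n·S − d)/|n|² = (-44 − (-10))/34 = -1.
Reflection = S − 2λn = (10, -7, -2) − (-2)·(-5, 0, -3) = (0, -7, -8).

(0, -7, -8)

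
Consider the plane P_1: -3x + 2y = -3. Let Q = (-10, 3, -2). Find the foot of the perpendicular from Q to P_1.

(-1, -3, -2)

Foot = Q − λn with λ = (n·Q − d)/|n|² = (36 − (-3))/13 = 3.
Foot = (-10, 3, -2) − 3·(-3, 2, 0) = (-1, -3, -2).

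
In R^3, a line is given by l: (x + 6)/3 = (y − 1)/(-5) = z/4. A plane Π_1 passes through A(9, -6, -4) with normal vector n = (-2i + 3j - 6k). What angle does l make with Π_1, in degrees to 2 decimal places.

65.39

l has direction (3, -5, 4) through (-6, 1, 0).
Π_1: n·r = n·A gives -2x + 3y - 6z = -12.
sin θ = |n·v| / (|n||v|) = |-45| / (√49 · √50) = 0.90914.
θ ≈ 65.39°.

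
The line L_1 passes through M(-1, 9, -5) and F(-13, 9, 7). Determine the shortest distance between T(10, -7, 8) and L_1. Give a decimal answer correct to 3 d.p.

23.324

A direction vector for L_1 is F − M = (-12, 0, 12).
Taking (-1, 9, -5) on L_1 with direction v = (-12, 0, 12): w = T − (-1, 9, -5) = (11, -16, 13), and w × v = (-192, -288, -192).
Distance = |w × v| / |v| = √156672 / √288 ≈ 23.324.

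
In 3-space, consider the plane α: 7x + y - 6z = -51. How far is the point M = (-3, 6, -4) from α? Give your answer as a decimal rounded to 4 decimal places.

n·M − d = (7)·(-3) + (1)·(6) + (-6)·(-4) − (-51) = 60; |n| = √86.
Distance = |60| / √86 = 60/√86 ≈ 6.4700.

6.4700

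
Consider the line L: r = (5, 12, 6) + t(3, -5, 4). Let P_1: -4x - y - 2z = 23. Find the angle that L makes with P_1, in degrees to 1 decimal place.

sin θ = |n·v| / (|n||v|) = |-15| / (√21 · √50) = 0.46291.
θ ≈ 27.6°.

27.6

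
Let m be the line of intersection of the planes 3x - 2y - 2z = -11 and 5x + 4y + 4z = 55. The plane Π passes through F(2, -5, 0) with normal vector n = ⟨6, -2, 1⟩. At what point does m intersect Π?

Direction of m: (3, -2, -2) × (5, 4, 4) = (0, -22, 22).
A point on m: solving the two plane equations with y = 6 gives (3, 6, 4).
Π: n·r = n·F gives 6x - 2y + z = 22.
Substitute r = (3, 6, 4) + t(0, -22, 22) into the plane: 10 + 66t = 22, so t = 2/11.
Intersection: (3, 6, 4) + (2/11)·(0, -22, 22) = (3, 2, 8).

(3, 2, 8)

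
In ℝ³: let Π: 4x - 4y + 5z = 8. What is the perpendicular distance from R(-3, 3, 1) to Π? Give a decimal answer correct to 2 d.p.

n·R − d = (4)·(-3) + (-4)·(3) + (5)·(1) − 8 = -27; |n| = √57.
Distance = |-27| / √57 = 27/√57 ≈ 3.58.

3.58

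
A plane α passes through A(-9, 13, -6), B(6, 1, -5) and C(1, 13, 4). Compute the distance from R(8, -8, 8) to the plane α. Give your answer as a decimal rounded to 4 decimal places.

AB = (15, -12, 1), AC = (10, 0, 10); a normal to α is AB × AC = (-120, -140, 120).
Using A: α has equation -120x - 140y + 120z = -1460.
n·R − d = (-120)·(8) + (-140)·(-8) + (120)·(8) − (-1460) = 2580; |n| = √48400.
Distance = |2580| / √48400 = 2580/√48400 ≈ 11.7273.

11.7273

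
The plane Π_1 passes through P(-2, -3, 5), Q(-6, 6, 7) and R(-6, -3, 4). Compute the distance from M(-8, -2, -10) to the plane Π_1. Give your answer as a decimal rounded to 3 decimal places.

PQ = (-4, 9, 2), PR = (-4, 0, -1); a normal to Π_1 is PQ × PR = (-9, -12, 36).
Using P: Π_1 has equation -9x - 12y + 36z = 234.
n·M − d = (-9)·(-8) + (-12)·(-2) + (36)·(-10) − 234 = -498; |n| = √1521.
Distance = |-498| / √1521 = 498/√1521 ≈ 12.769.

12.769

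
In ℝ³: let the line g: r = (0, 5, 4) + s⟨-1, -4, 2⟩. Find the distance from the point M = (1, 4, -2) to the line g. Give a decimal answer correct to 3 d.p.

Taking (0, 5, 4) on g with direction v = (-1, -4, 2): w = M − (0, 5, 4) = (1, -1, -6), and w × v = (-26, 4, -5).
Distance = |w × v| / |v| = √717 / √21 ≈ 5.843.

5.843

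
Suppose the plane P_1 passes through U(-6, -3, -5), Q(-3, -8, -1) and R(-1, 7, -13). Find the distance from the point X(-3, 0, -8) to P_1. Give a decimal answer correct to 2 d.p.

0.47

UQ = (3, -5, 4), UR = (5, 10, -8); a normal to P_1 is UQ × UR = (0, 44, 55).
Using U: P_1 has equation 44y + 55z = -407.
n·X − d = (0)·(-3) + (44)·(0) + (55)·(-8) − (-407) = -33; |n| = √4961.
Distance = |-33| / √4961 = 33/√4961 ≈ 0.47.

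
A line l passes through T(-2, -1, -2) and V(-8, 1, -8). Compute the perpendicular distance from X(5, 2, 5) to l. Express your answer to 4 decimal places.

A direction vector for l is V − T = (-6, 2, -6).
Taking (-2, -1, -2) on l with direction v = (-6, 2, -6): w = X − (-2, -1, -2) = (7, 3, 7), and w × v = (-32, 0, 32).
Distance = |w × v| / |v| = √2048 / √76 ≈ 5.1911.

5.1911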